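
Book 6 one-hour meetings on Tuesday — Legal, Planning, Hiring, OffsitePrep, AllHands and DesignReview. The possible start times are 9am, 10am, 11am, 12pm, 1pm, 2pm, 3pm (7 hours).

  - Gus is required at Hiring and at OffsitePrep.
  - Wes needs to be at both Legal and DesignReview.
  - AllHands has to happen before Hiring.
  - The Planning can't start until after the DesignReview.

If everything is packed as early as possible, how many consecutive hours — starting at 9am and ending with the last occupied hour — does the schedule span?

2 hours

The precedence chain requires at least 2 distinct hours.
2 works (last occupied hour: 10am): for example Hiring in 10am, OffsitePrep in 9am, DesignReview in 9am, AllHands in 9am, Legal in 10am, Planning in 10am.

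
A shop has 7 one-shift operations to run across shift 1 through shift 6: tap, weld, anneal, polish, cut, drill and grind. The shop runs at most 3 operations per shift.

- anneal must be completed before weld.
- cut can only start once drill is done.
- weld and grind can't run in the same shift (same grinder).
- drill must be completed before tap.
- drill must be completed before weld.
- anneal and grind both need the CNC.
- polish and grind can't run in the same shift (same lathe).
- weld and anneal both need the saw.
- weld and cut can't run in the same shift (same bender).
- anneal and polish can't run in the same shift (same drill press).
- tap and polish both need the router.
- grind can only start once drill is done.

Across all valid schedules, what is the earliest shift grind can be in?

shift 2

Precedence pushes grind to at least shift 2.
grind at shift 2 is achievable: cut -> shift 2, polish -> shift 3, drill -> shift 1, weld -> shift 3, tap -> shift 2, anneal -> shift 1, grind -> shift 2.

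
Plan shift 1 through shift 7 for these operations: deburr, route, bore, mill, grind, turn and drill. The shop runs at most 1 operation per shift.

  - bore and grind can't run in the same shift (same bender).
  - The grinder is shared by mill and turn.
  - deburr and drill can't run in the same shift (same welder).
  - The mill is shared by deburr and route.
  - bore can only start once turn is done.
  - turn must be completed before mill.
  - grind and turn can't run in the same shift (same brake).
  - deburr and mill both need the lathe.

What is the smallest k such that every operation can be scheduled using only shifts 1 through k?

The precedence chain requires at least 2 distinct shifts.
With at most 1 per shift and 7 operations, at least 7 shifts are needed.
7 works (last occupied shift: shift 7): for example grind in shift 6; drill in shift 7; turn in shift 1; deburr in shift 4; mill in shift 3; route in shift 5; bore in shift 2.

7 shifts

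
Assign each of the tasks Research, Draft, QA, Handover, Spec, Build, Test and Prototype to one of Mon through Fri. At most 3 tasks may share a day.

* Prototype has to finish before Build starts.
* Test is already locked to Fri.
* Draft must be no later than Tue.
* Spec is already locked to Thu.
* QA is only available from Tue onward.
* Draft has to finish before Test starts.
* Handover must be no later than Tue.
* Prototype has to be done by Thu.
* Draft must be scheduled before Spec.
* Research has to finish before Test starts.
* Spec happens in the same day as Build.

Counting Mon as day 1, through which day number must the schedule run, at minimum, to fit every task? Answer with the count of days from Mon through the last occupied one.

The precedence chain requires at least 2 distinct days.
With at most 3 per day and 8 tasks, at least 3 days are needed.
Test can't be placed before Fri — that is day 5 counting from Mon — so the schedule must run through at least 5 days.
5 works (last occupied day: Fri): for example Spec=Thu, Draft=Mon, Handover=Mon, QA=Tue, Prototype=Mon, Research=Tue, Test=Fri, Build=Thu.

5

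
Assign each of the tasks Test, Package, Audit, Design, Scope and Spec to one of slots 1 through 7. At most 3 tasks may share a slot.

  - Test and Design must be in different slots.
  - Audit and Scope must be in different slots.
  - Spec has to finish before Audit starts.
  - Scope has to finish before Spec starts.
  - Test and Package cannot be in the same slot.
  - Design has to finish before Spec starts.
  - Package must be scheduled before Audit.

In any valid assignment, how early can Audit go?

Precedence pushes Audit to at least 3.
Audit at 3 is achievable: Spec in 2, Scope in 1, Audit in 3, Design in 1, Test in 2, Package in 1.

3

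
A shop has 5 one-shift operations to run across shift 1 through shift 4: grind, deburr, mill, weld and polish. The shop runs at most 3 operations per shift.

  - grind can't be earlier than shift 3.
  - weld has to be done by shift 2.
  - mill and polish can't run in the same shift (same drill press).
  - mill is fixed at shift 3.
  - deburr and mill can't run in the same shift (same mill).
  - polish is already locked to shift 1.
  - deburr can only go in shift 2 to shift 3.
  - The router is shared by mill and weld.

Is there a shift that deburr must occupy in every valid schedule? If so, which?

deburr's window is shift 2–shift 3.
mill is fixed at shift 3, and deburr can't share a shift with mill.
So deburr must be shift 2.

shift 2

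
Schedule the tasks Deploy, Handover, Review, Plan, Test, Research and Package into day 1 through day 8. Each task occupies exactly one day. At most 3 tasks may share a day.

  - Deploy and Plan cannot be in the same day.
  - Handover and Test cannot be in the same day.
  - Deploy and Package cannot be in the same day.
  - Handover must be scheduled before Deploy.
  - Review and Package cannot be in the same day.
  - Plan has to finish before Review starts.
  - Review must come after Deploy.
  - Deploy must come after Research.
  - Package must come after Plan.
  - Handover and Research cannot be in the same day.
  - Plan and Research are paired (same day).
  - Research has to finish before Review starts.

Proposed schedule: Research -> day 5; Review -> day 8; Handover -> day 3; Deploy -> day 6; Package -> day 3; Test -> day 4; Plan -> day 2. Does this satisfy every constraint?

Review must come after Deploy — holds.
At most 3 tasks may share a day — holds.
Handover and Research cannot be in the same day — holds.
Plan and Research are paired (same day) — violated.
Package must come after Plan — holds.
Research has to finish before Review starts — holds.
Deploy must come after Research — holds.
Handover and Test cannot be in the same day — holds.
Deploy and Plan cannot be in the same day — holds.
Deploy and Package cannot be in the same day — holds.
Handover must be scheduled before Deploy — holds.
Plan has to finish before Review starts — holds.
Review and Package cannot be in the same day — holds.

Invalid. Plan and Research are paired (same day).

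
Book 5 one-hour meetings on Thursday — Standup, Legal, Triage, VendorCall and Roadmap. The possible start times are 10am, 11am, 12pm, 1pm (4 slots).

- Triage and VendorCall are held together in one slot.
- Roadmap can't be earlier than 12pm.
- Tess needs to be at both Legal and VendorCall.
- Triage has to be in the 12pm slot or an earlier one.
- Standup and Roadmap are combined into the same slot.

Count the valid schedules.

Splitting on Standup: it can be 12pm (9), 1pm (9). Listing each branch's schedules as (Legal, Triage, VendorCall, Roadmap):
Standup=12pm: (10am,11am,11am,12pm) (10am,12pm,12pm,12pm) (11am,10am,10am,12pm) (11am,12pm,12pm,12pm) (12pm,10am,10am,12pm) (12pm,11am,11am,12pm) (1pm,10am,10am,12pm) (1pm,11am,11am,12pm) (1pm,12pm,12pm,12pm) — 9.
Standup=1pm: (10am,11am,11am,1pm) (10am,12pm,12pm,1pm) (11am,10am,10am,1pm) (11am,12pm,12pm,1pm) (12pm,10am,10am,1pm) (12pm,11am,11am,1pm) (1pm,10am,10am,1pm) (1pm,11am,11am,1pm) (1pm,12pm,12pm,1pm) — 9.
Summing: 9 + 9 = 18.

18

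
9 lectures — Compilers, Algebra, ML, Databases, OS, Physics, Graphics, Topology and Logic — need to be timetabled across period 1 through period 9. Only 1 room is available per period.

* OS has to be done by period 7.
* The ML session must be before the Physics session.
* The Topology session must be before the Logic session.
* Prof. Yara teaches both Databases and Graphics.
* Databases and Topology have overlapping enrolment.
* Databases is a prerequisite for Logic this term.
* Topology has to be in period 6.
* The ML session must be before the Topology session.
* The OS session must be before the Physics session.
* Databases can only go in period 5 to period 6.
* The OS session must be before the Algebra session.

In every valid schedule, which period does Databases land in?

Databases's window is period 5–period 6.
Topology is fixed at period 6, and Databases can't share a period with Topology.
So Databases must be period 5.

period 5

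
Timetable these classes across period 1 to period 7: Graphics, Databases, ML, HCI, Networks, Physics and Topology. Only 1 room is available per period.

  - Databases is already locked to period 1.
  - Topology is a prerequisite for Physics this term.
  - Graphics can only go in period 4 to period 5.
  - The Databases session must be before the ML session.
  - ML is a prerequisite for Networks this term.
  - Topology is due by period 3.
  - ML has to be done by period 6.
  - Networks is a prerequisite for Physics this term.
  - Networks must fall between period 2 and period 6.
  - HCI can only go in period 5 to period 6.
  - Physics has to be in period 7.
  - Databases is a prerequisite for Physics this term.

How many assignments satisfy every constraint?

6

Splitting on Graphics: it can be period 4 (4), period 5 (2). Listing each branch's schedules as (Databases, ML, HCI, Networks, Physics, Topology) by period number:
Graphics=period 4: (1,2,5,6,7,3) (1,2,6,5,7,3) (1,3,5,6,7,2) (1,3,6,5,7,2) — 4.
Graphics=period 5: (1,2,6,4,7,3) (1,3,6,4,7,2) — 2.
Summing: 4 + 2 = 6.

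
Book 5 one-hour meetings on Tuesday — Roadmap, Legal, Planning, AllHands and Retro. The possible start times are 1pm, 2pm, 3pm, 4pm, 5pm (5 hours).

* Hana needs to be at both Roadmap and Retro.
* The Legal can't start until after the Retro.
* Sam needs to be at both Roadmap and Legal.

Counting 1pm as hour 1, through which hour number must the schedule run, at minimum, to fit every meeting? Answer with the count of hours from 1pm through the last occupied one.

The precedence chain requires at least 2 distinct hours.
Could 2 hours be enough, i.e. nothing placed later than 2pm? No: Legal must come after Retro (at 1pm or later) → {2pm}; Retro must come before Legal (at 2pm or earlier) → {1pm}; Roadmap can't share with Retro (1pm) → {2pm}; Legal can't share with Roadmap (2pm) → nothing is left.
So 2 hours is not enough.
3 works (last occupied hour: 3pm): for example Legal -> 2pm; Retro -> 1pm; AllHands -> 1pm; Planning -> 1pm; Roadmap -> 3pm.

3 hours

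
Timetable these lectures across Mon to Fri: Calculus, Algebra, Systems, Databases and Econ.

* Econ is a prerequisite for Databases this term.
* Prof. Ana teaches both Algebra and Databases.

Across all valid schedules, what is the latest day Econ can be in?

Downstream work caps Econ at Thu.
Econ at Thu is achievable: Calculus -> Mon; Databases -> Fri; Algebra -> Mon; Systems -> Mon; Econ -> Thu.

Thu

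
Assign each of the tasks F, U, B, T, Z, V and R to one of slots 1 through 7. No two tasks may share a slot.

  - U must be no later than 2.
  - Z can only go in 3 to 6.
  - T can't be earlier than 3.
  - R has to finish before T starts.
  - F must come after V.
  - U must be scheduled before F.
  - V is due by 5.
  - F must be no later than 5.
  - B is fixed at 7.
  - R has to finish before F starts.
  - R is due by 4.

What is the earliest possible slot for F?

4

Precedence pushes F to at least 2; F's own window allows nothing later than 5.
F at 4 is achievable: T in 6, V in 3, F in 4, U in 1, R in 2, B in 7, Z in 5.
Nothing earlier works — the capacity limit rule out every slot before 4.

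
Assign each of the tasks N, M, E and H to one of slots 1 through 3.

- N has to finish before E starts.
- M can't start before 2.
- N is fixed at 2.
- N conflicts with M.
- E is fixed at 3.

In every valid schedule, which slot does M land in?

3

M's window is 2–3.
N is fixed at 2, and M can't share a slot with N.
So M must be 3.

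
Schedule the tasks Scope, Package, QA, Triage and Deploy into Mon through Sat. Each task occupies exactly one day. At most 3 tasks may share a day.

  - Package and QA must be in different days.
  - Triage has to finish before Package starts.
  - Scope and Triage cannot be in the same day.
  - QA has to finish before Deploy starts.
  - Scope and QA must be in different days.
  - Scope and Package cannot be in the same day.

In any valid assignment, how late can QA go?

Fri

Downstream work caps QA at Fri.
QA at Fri is achievable: Triage=Mon; Deploy=Sat; Package=Tue; QA=Fri; Scope=Wed.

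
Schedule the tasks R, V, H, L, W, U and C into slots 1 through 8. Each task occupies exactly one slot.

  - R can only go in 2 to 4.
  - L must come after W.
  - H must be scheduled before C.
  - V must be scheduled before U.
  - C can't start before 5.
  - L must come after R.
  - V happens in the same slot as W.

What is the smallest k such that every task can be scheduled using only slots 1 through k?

The precedence chain requires at least 2 distinct slots.
C can't be placed before 5, so the schedule must run through at least slot 5.
5 works (last occupied slot: 5): for example H -> 1; C -> 5; W -> 1; L -> 3; V -> 1; U -> 2; R -> 2.

5 slots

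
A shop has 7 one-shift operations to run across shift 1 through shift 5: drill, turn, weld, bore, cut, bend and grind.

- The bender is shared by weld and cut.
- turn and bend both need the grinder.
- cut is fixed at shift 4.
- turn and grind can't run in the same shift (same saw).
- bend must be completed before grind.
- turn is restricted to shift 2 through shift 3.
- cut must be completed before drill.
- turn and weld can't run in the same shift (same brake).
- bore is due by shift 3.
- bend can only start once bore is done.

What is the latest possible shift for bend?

Precedence pushes bend to at least shift 2; downstream work caps bend at shift 4.
bend at shift 4 is achievable: drill -> shift 5; cut -> shift 4; turn -> shift 2; grind -> shift 5; bore -> shift 1; weld -> shift 1; bend -> shift 4.

shift 4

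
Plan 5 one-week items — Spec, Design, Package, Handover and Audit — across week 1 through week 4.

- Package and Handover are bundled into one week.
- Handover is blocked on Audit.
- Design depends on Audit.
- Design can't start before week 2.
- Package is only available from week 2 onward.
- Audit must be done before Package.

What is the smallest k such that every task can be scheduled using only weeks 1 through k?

The precedence chain requires at least 2 distinct weeks.
2 works (last occupied week: week 2): for example Package -> week 2, Handover -> week 2, Spec -> week 1, Design -> week 2, Audit -> week 1.

2 weeks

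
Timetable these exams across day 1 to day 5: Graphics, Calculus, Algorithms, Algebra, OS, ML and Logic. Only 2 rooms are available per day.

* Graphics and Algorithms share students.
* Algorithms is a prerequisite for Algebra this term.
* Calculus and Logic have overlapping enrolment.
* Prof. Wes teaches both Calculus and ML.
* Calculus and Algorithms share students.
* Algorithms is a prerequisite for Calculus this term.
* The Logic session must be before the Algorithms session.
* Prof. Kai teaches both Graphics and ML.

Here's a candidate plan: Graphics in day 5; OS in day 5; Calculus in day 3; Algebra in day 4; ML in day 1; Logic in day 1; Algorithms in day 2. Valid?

Calculus and Algorithms share students — holds.
Only 2 rooms are available per day — holds.
Algorithms is a prerequisite for Calculus this term — holds.
The Logic session must be before the Algorithms session — holds.
Prof. Wes teaches both Calculus and ML — holds.
Prof. Kai teaches both Graphics and ML — holds.
Calculus and Logic have overlapping enrolment — holds.
Graphics and Algorithms share students — holds.
Algorithms is a prerequisite for Algebra this term — holds.

Yes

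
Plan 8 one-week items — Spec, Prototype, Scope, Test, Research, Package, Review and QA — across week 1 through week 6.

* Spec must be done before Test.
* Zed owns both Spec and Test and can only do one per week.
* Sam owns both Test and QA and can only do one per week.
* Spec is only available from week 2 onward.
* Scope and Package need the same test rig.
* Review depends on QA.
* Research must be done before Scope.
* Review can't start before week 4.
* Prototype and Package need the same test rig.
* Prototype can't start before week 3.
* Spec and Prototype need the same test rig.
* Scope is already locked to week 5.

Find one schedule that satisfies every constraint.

Prototype=week 3; Spec=week 2; Test=week 3; Review=week 4; Scope=week 5; QA=week 1; Package=week 1; Research=week 1

Checking: Research(week 1) before Scope(week 5); QA(week 1) before Review(week 4); Spec(week 2) before Test(week 3); Scope(week 5) != Package(week 1); Spec(week 2) != Prototype(week 3); Spec(week 2) != Test(week 3); Test(week 3) != QA(week 1); Prototype(week 3) != Package(week 1); Prototype=week 3 in [week 3,week 6]; Spec=week 2 in [week 2,week 6]; Review=week 4 in [week 4,week 6]; Scope=week 5 in [week 5,week 5].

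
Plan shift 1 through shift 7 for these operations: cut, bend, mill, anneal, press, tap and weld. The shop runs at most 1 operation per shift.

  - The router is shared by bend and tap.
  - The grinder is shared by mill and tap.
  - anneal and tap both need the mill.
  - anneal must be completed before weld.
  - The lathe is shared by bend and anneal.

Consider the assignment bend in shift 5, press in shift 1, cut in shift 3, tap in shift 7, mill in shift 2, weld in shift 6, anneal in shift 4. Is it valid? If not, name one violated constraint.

The lathe is shared by bend and anneal — holds.
The shop runs at most 1 operation per shift — holds.
The grinder is shared by mill and tap — holds.
The router is shared by bend and tap — holds.
anneal and tap both need the mill — holds.
anneal must be completed before weld — holds.

Yes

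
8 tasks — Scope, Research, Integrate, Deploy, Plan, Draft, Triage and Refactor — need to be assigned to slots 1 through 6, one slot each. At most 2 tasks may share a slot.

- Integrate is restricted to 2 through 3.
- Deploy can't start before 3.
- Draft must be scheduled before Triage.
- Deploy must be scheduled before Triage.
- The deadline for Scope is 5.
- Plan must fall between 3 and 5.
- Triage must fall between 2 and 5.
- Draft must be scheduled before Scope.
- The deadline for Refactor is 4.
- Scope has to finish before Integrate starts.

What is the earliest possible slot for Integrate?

3

Integrate is available from 2; precedence pushes Integrate to at least 3; Integrate's own window allows nothing later than 3.
Integrate at 3 is achievable: Integrate -> 3; Triage -> 5; Plan -> 3; Scope -> 2; Draft -> 1; Refactor -> 1; Deploy -> 4; Research -> 2.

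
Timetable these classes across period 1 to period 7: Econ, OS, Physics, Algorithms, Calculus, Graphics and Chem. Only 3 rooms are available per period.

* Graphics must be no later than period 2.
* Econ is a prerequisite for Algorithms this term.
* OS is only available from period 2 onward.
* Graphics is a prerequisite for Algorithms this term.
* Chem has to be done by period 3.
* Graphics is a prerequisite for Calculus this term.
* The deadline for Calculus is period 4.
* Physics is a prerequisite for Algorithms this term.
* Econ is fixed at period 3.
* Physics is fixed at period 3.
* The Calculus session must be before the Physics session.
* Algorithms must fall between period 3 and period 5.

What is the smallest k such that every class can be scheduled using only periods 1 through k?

The precedence chain requires at least 4 distinct periods.
With at most 3 per period and 7 classes, at least 3 periods are needed.
4 works (last occupied period: period 4): for example Physics=period 3; Graphics=period 1; OS=period 2; Chem=period 1; Algorithms=period 4; Econ=period 3; Calculus=period 2.

4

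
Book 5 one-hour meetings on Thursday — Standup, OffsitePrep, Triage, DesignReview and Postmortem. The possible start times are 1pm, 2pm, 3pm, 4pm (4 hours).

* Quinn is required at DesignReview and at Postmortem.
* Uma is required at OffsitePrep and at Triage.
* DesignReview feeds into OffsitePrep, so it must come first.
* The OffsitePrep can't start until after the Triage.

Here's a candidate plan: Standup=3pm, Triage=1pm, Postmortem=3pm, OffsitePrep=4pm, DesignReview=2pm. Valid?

DesignReview feeds into OffsitePrep, so it must come first — holds.
Quinn is required at DesignReview and at Postmortem — holds.
The OffsitePrep can't start until after the Triage — holds.
Uma is required at OffsitePrep and at Triage — holds.

Yes, all constraints hold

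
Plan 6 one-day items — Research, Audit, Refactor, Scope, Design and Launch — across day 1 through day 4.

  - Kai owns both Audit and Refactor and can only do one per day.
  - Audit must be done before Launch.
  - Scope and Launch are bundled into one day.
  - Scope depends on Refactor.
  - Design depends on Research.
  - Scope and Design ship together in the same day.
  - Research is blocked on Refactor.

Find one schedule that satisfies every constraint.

Research -> day 2; Design -> day 3; Launch -> day 3; Audit -> day 2; Scope -> day 3; Refactor -> day 1

Checking: Refactor(day 1) before Research(day 2); Refactor(day 1) before Scope(day 3); Research(day 2) before Design(day 3); Audit(day 2) before Launch(day 3); Audit(day 2) != Refactor(day 1); Scope = Launch = day 3; Scope = Design = day 3.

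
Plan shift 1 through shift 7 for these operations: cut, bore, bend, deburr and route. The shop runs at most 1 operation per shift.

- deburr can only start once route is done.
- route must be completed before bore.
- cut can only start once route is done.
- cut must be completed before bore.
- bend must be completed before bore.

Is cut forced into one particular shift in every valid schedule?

cut can be shift 2 (e.g. deburr -> shift 5; bend -> shift 3; route -> shift 1; bore -> shift 4; cut -> shift 2) or shift 3 (e.g. bore in shift 4, deburr in shift 5, cut in shift 3, bend in shift 2, route in shift 1).

No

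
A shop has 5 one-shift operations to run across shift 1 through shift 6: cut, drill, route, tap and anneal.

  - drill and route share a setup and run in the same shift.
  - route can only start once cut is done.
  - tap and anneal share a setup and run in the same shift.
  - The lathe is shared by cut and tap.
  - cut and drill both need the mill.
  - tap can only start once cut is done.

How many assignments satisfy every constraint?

55

Splitting on cut: it can be shift 1 (25), shift 2 (16), shift 3 (9), shift 4 (4), shift 5 (1). Listing each branch's schedules as (drill, route, tap, anneal) by shift number:
cut=shift 1: (2,2,2,2) (2,2,3,3) (2,2,4,4) (2,2,5,5) (2,2,6,6) (3,3,2,2) (3,3,3,3) (3,3,4,4) (3,3,5,5) (3,3,6,6) (4,4,2,2) (4,4,3,3) (4,4,4,4) (4,4,5,5) (4,4,6,6) (5,5,2,2) (5,5,3,3) (5,5,4,4) (5,5,5,5) (5,5,6,6) (6,6,2,2) (6,6,3,3) (6,6,4,4) (6,6,5,5) (6,6,6,6) — 25.
cut=shift 2: (3,3,3,3) (3,3,4,4) (3,3,5,5) (3,3,6,6) (4,4,3,3) (4,4,4,4) (4,4,5,5) (4,4,6,6) (5,5,3,3) (5,5,4,4) (5,5,5,5) (5,5,6,6) (6,6,3,3) (6,6,4,4) (6,6,5,5) (6,6,6,6) — 16.
cut=shift 3: (4,4,4,4) (4,4,5,5) (4,4,6,6) (5,5,4,4) (5,5,5,5) (5,5,6,6) (6,6,4,4) (6,6,5,5) (6,6,6,6) — 9.
cut=shift 4: (5,5,5,5) (5,5,6,6) (6,6,5,5) (6,6,6,6) — 4.
cut=shift 5: (6,6,6,6) — 1.
Summing: 25 + 16 + 9 + 4 + 1 = 55.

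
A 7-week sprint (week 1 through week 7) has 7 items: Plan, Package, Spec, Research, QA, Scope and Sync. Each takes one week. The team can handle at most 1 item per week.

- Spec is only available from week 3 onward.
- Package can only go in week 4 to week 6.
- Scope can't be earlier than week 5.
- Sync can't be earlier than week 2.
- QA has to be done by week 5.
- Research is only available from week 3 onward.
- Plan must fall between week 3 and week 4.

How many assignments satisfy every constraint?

Splitting on Plan: it can be week 3 (14), week 4 (8). Listing each branch's schedules as (Package, Spec, Research, QA, Scope, Sync) by week number:
Plan=week 3: (4,5,6,1,7,2) (4,5,7,1,6,2) (4,6,5,1,7,2) (4,6,7,1,5,2) (4,7,5,1,6,2) (4,7,6,1,5,2) (5,4,6,1,7,2) (5,4,7,1,6,2) (5,6,4,1,7,2) (5,7,4,1,6,2) (6,4,5,1,7,2) (6,4,7,1,5,2) (6,5,4,1,7,2) (6,7,4,1,5,2) — 14.
Plan=week 4: (5,3,6,1,7,2) (5,3,7,1,6,2) (5,6,3,1,7,2) (5,7,3,1,6,2) (6,3,5,1,7,2) (6,3,7,1,5,2) (6,5,3,1,7,2) (6,7,3,1,5,2) — 8.
Summing: 14 + 8 = 22.

22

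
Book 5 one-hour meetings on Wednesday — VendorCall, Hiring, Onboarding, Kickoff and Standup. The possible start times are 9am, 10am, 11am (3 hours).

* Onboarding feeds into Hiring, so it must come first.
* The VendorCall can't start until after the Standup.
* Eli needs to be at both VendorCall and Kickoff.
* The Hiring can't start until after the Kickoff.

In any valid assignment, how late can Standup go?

10am

Downstream work caps Standup at 10am.
Standup at 10am is achievable: Kickoff -> 9am, Onboarding -> 9am, Hiring -> 10am, VendorCall -> 11am, Standup -> 10am.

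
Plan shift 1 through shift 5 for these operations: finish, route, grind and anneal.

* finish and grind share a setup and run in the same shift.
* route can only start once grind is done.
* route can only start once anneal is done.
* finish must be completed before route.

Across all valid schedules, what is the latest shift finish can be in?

shift 4

Downstream work caps finish at shift 4.
finish at shift 4 is achievable: grind in shift 4, route in shift 5, finish in shift 4, anneal in shift 1.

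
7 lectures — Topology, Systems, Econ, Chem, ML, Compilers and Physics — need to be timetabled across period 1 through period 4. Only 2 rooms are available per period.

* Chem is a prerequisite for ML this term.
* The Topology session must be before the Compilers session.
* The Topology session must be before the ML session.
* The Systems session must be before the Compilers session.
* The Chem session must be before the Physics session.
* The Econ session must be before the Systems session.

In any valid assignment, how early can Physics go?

period 2

Precedence pushes Physics to at least period 2.
Physics at period 2 is achievable: Chem=period 1; Physics=period 2; ML=period 3; Compilers=period 4; Econ=period 2; Systems=period 3; Topology=period 1.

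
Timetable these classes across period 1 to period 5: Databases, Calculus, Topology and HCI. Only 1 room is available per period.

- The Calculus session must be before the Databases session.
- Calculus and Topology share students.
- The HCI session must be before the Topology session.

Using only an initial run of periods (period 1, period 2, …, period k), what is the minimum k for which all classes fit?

4

The precedence chain requires at least 2 distinct periods.
With at most 1 per period and 4 classes, at least 4 periods are needed.
4 works (last occupied period: period 4): for example HCI=period 3; Topology=period 4; Calculus=period 1; Databases=period 2.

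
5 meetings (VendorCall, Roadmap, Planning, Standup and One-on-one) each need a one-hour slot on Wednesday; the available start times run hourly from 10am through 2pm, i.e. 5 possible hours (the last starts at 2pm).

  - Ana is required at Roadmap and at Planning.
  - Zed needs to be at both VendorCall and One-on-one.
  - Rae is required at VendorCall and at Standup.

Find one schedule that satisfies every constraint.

One-on-one=11am, Roadmap=10am, Planning=11am, Standup=11am, VendorCall=10am

Checking: VendorCall(10am) != Standup(11am); VendorCall(10am) != One-on-one(11am); Roadmap(10am) != Planning(11am).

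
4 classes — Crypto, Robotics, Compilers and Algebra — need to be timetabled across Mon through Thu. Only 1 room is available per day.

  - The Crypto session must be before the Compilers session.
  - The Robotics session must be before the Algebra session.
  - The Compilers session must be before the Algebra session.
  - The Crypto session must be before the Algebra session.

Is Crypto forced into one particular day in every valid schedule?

Crypto can be Mon (e.g. Compilers=Tue; Algebra=Thu; Crypto=Mon; Robotics=Wed) or Tue (e.g. Robotics -> Mon, Algebra -> Thu, Crypto -> Tue, Compilers -> Wed).

No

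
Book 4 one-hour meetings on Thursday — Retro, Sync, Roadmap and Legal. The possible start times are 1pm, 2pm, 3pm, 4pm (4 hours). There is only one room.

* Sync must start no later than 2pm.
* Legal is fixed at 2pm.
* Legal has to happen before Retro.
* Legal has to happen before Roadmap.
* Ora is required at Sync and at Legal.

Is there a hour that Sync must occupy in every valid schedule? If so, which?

Sync's window is 1pm–2pm.
Legal is fixed at 2pm, and Sync can't share a hour with Legal.
So Sync must be 1pm.

1pm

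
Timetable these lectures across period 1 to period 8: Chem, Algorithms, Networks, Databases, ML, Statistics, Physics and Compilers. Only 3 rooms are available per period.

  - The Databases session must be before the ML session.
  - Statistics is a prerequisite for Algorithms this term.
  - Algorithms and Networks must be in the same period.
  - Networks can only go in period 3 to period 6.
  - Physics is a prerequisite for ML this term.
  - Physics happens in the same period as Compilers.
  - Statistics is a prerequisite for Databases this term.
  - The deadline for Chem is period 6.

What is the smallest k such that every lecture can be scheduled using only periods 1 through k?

The precedence chain requires at least 3 distinct periods.
With at most 3 per period and 8 lectures, at least 3 periods are needed.
3 works (last occupied period: period 3): for example Statistics=period 1, Algorithms=period 3, ML=period 3, Databases=period 2, Chem=period 2, Physics=period 1, Networks=period 3, Compilers=period 1.

3 periods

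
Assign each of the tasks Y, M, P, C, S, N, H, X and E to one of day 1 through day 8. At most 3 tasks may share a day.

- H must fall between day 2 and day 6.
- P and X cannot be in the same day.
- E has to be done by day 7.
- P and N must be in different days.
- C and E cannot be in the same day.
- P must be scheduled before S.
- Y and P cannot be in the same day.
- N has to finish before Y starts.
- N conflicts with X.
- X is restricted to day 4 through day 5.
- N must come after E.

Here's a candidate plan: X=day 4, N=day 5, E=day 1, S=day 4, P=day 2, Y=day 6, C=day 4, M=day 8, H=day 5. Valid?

Yes, all constraints hold

C and E cannot be in the same day — holds.
P and N must be in different days — holds.
P and X cannot be in the same day — holds.
X is restricted to day 4 through day 5 — holds.
P must be scheduled before S — holds.
At most 3 tasks may share a day — holds.
E has to be done by day 7 — holds.
Y and P cannot be in the same day — holds.
N must come after E — holds.
N conflicts with X — holds.
N has to finish before Y starts — holds.
H must fall between day 2 and day 6 — holds.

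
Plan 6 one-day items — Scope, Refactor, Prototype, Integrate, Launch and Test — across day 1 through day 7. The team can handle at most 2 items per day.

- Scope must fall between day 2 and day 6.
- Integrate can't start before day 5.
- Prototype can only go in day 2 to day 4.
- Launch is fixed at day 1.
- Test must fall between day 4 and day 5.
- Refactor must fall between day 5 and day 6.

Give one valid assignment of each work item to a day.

Refactor -> day 5; Scope -> day 2; Integrate -> day 5; Test -> day 4; Prototype -> day 2; Launch -> day 1

Checking: Scope=day 2 in [day 2,day 6]; Prototype=day 2 in [day 2,day 4]; Refactor=day 5 in [day 5,day 6]; Launch=day 1 in [day 1,day 1]; Integrate=day 5 in [day 5,day 7]; Test=day 4 in [day 4,day 5]; max 2 per day (cap 2).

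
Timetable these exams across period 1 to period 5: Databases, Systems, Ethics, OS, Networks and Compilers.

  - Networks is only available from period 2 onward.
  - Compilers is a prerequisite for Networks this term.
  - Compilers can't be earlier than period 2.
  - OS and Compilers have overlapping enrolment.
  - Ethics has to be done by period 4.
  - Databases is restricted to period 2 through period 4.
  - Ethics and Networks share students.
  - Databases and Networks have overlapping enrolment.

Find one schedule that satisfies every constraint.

Ethics -> period 1; Compilers -> period 2; Systems -> period 1; Networks -> period 3; Databases -> period 2; OS -> period 1

Checking: Compilers(period 2) before Networks(period 3); Databases(period 2) != Networks(period 3); OS(period 1) != Compilers(period 2); Ethics(period 1) != Networks(period 3); Networks=period 3 in [period 2,period 5]; Databases=period 2 in [period 2,period 4]; Compilers=period 2 in [period 2,period 5]; Ethics=period 1 in [period 1,period 4].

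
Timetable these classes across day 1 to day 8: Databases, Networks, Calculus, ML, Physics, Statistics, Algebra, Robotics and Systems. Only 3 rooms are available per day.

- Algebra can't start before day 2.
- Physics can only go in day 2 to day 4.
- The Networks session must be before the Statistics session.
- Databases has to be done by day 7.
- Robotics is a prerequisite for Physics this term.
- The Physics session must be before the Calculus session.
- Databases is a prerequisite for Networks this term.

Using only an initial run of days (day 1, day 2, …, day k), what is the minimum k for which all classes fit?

The precedence chain requires at least 3 distinct days.
With at most 3 per day and 9 classes, at least 3 days are needed.
3 works (last occupied day: day 3): for example Physics -> day 2, Systems -> day 3, ML -> day 1, Statistics -> day 3, Calculus -> day 3, Networks -> day 2, Algebra -> day 2, Databases -> day 1, Robotics -> day 1.

3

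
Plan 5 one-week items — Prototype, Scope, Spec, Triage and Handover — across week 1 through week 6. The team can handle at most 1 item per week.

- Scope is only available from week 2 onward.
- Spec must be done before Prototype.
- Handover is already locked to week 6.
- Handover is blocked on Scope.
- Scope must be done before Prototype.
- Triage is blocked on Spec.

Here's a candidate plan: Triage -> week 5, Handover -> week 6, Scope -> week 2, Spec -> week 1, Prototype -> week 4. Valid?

Valid

Scope must be done before Prototype — holds.
Spec must be done before Prototype — holds.
Handover is already locked to week 6 — holds.
Handover is blocked on Scope — holds.
The team can handle at most 1 item per week — holds.
Scope is only available from week 2 onward — holds.
Triage is blocked on Spec — holds.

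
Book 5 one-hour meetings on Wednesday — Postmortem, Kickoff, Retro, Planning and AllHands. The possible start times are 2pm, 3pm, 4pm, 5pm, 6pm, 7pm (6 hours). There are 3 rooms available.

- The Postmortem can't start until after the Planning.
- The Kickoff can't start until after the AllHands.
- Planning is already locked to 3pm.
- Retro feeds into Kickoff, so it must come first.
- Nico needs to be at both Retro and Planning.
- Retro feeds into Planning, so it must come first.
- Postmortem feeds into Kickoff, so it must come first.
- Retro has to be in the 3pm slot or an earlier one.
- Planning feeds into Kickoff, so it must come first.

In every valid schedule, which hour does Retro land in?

Retro's window is 2pm–3pm.
Planning is fixed at 3pm, and Retro can't share a hour with Planning.
So Retro must be 2pm.

2pm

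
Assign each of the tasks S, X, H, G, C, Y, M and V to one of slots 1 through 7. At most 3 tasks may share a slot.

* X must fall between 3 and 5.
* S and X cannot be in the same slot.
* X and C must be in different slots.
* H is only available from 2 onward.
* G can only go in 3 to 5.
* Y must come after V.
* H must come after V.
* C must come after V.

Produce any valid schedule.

S -> 1; H -> 2; Y -> 2; G -> 3; X -> 3; M -> 1; V -> 1; C -> 2

Checking: V(1) before Y(2); V(1) before C(2); V(1) before H(2); S(1) != X(3); X(3) != C(2); X=3 in [3,5]; G=3 in [3,5]; H=2 in [2,7]; max 3 per slot (cap 3).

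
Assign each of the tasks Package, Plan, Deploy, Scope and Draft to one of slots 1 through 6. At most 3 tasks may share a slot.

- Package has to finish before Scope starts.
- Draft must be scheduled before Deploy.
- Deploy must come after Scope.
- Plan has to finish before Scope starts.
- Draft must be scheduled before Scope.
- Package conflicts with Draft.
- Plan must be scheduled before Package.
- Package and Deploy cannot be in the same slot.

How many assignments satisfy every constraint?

Splitting on Package: it can be 2 (10), 3 (14), 4 (9). Listing each branch's schedules as (Plan, Deploy, Scope, Draft):
Package=2: (1,4,3,1) (1,5,3,1) (1,5,4,1) (1,5,4,3) (1,6,3,1) (1,6,4,1) (1,6,4,3) (1,6,5,1) (1,6,5,3) (1,6,5,4) — 10.
Package=3: (1,5,4,1) (1,5,4,2) (1,6,4,1) (1,6,4,2) (1,6,5,1) (1,6,5,2) (1,6,5,4) (2,5,4,1) (2,5,4,2) (2,6,4,1) (2,6,4,2) (2,6,5,1) (2,6,5,2) (2,6,5,4) — 14.
Package=4: (1,6,5,1) (1,6,5,2) (1,6,5,3) (2,6,5,1) (2,6,5,2) (2,6,5,3) (3,6,5,1) (3,6,5,2) (3,6,5,3) — 9.
Summing: 10 + 14 + 9 = 33.

33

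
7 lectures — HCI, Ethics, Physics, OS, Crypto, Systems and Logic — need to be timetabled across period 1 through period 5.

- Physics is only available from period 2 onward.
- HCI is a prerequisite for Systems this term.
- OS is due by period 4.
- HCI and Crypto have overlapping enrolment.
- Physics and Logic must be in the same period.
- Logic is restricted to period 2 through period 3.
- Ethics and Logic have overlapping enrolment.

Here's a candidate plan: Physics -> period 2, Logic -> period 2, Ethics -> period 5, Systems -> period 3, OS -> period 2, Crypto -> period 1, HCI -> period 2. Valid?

Physics is only available from period 2 onward — holds.
Physics and Logic must be in the same period — holds.
HCI is a prerequisite for Systems this term — holds.
Logic is restricted to period 2 through period 3 — holds.
Ethics and Logic have overlapping enrolment — holds.
OS is due by period 4 — holds.
HCI and Crypto have overlapping enrolment — holds.

Yes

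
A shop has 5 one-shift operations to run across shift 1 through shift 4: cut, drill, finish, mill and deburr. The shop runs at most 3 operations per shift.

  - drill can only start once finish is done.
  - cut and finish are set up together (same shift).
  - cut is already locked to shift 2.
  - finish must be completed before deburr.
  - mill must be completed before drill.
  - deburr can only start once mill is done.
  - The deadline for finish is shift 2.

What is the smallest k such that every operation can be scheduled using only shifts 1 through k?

3

The precedence chain requires at least 2 distinct shifts.
With at most 3 per shift and 5 operations, at least 2 shifts are needed.
Propagating the time windows through the other constraints, drill can't land before shift 3, so the schedule must run through at least shift 3.
3 works (last occupied shift: shift 3): for example finish=shift 2; drill=shift 3; mill=shift 1; cut=shift 2; deburr=shift 3.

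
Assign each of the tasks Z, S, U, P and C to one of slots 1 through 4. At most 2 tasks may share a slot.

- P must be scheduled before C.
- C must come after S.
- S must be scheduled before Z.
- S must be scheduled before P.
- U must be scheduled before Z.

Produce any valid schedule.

U in 1, S in 1, P in 2, C in 3, Z in 2

Checking: S(1) before Z(2); S(1) before C(3); U(1) before Z(2); P(2) before C(3); S(1) before P(2); max 2 per slot (cap 2).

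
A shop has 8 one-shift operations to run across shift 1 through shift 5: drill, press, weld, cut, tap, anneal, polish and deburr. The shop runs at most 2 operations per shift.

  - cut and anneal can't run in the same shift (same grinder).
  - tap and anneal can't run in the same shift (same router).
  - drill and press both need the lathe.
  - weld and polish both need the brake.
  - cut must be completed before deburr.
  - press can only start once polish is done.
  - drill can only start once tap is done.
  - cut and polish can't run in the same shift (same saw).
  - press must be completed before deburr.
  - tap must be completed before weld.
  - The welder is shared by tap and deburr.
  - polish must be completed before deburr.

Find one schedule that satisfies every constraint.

drill=shift 3; cut=shift 2; polish=shift 1; press=shift 2; weld=shift 4; deburr=shift 3; tap=shift 1; anneal=shift 4

Checking: polish(shift 1) before deburr(shift 3); press(shift 2) before deburr(shift 3); tap(shift 1) before drill(shift 3); polish(shift 1) before press(shift 2); cut(shift 2) before deburr(shift 3); tap(shift 1) before weld(shift 4); drill(shift 3) != press(shift 2); tap(shift 1) != deburr(shift 3); tap(shift 1) != anneal(shift 4); weld(shift 4) != polish(shift 1); cut(shift 2) != polish(shift 1); cut(shift 2) != anneal(shift 4); max 2 per shift (cap 2).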